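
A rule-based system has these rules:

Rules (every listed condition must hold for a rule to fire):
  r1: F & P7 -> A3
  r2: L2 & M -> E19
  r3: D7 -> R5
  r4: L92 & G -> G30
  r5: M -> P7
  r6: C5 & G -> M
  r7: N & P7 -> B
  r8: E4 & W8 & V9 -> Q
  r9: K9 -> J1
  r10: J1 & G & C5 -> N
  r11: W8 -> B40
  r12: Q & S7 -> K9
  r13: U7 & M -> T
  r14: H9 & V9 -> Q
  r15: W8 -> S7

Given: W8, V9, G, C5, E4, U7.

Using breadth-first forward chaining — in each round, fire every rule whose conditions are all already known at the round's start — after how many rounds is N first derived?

4

Round 1 fires r6, r8, r11, r15, giving M, Q, B40, S7.
Round 2 fires r5, r12, r13, giving P7, K9, T.
Round 3 fires r9, giving J1.
Round 4 fires r10, giving N.
N first appears in round 4.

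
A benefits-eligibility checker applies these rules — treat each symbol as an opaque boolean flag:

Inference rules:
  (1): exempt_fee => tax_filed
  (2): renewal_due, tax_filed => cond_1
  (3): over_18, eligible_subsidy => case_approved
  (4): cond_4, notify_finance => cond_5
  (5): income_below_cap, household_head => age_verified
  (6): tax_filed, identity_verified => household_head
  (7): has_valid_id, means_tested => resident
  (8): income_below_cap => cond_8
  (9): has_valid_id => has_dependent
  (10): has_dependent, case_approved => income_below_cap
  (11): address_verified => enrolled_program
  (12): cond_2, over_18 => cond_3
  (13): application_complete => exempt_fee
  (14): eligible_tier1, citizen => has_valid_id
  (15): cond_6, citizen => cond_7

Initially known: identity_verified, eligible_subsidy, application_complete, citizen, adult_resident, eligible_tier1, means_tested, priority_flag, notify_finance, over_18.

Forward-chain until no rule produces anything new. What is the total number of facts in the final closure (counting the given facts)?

20

Round 1: (3) [over_18, eligible_subsidy => case_approved]; (13) [application_complete => exempt_fee]; (14) [eligible_tier1, citizen => has_valid_id]. New: case_approved, exempt_fee, has_valid_id.
Round 2: (1) [exempt_fee => tax_filed]; (7) [has_valid_id, means_tested => resident]; (9) [has_valid_id => has_dependent]. New: tax_filed, resident, has_dependent.
Round 3: (6) [tax_filed, identity_verified => household_head]; (10) [has_dependent, case_approved => income_below_cap]. New: household_head, income_below_cap.
Round 4: (5) [income_below_cap, household_head => age_verified]; (8) [income_below_cap => cond_8]. New: age_verified, cond_8.
Closure: {adult_resident, age_verified, application_complete, case_approved, citizen, cond_8, eligible_subsidy, eligible_tier1, exempt_fee, has_dependent, has_valid_id, household_head, identity_verified, income_below_cap, means_tested, notify_finance, over_18, priority_flag, resident, tax_filed} — 20 facts.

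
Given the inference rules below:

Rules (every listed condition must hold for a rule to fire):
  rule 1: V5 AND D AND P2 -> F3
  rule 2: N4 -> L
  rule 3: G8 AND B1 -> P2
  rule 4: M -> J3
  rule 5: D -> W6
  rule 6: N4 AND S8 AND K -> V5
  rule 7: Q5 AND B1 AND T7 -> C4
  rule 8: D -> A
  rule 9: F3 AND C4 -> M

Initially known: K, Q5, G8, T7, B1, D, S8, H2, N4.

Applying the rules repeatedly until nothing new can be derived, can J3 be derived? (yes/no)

Round 1: rule 2 [N4 -> L]; rule 3 [G8 AND B1 -> P2]; rule 5 [D -> W6]; rule 6 [N4 AND S8 AND K -> V5]; rule 7 [Q5 AND B1 AND T7 -> C4]; rule 8 [D -> A]. Adds L, P2, W6, V5, C4, A.
Round 2: rule 1 [V5 AND D AND P2 -> F3]. Adds F3.
Round 3: rule 9 [F3 AND C4 -> M]. Adds M.
Round 4: rule 4 [M -> J3]. Adds J3.
J3 appears in round 4, so it is derivable.

yes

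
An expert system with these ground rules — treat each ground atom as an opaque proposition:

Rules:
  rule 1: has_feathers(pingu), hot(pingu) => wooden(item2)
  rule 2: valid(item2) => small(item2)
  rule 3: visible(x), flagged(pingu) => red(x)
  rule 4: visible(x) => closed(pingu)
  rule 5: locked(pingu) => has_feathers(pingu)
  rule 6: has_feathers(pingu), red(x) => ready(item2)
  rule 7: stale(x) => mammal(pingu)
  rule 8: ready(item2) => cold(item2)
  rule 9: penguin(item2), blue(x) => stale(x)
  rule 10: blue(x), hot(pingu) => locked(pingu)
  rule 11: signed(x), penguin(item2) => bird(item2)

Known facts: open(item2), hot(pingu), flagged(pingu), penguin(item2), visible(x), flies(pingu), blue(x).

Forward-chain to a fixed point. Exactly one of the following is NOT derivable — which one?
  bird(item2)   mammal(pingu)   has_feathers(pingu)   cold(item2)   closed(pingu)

bird(item2)

Round 1: rule 3 [visible(x), flagged(pingu) => red(x)]; rule 4 [visible(x) => closed(pingu)]; rule 9 [penguin(item2), blue(x) => stale(x)]; rule 10 [blue(x), hot(pingu) => locked(pingu)]. Adds red(x), closed(pingu), stale(x), locked(pingu).
Round 2: rule 5 [locked(pingu) => has_feathers(pingu)]; rule 7 [stale(x) => mammal(pingu)]. Adds has_feathers(pingu), mammal(pingu).
Round 3: rule 1 [has_feathers(pingu), hot(pingu) => wooden(item2)]; rule 6 [has_feathers(pingu), red(x) => ready(item2)]. Adds wooden(item2), ready(item2).
Round 4: rule 8 [ready(item2) => cold(item2)]. Adds cold(item2).
Derived: mammal(pingu) (round 2), closed(pingu) (round 1), has_feathers(pingu) (round 2), cold(item2) (round 4). bird(item2) never appears in any round.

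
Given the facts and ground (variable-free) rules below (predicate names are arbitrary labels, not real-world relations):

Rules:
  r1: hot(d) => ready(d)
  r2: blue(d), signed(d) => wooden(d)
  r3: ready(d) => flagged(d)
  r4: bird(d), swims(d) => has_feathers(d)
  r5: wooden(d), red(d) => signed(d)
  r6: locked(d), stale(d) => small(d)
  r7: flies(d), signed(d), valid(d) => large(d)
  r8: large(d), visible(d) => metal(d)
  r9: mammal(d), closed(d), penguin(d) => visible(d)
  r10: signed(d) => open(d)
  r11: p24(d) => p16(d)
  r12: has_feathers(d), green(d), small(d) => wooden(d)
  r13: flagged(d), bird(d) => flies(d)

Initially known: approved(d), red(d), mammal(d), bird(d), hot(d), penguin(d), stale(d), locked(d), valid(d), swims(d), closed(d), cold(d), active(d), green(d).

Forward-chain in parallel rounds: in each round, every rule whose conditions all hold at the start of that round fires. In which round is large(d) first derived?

4

Round 1: r1 [hot(d) => ready(d)]; r4 [bird(d), swims(d) => has_feathers(d)]; r6 [locked(d), stale(d) => small(d)]; r9 [mammal(d), closed(d), penguin(d) => visible(d)]. New: ready(d), has_feathers(d), small(d), visible(d).
Round 2: r3 [ready(d) => flagged(d)]; r12 [has_feathers(d), green(d), small(d) => wooden(d)]. New: flagged(d), wooden(d).
Round 3: r5 [wooden(d), red(d) => signed(d)]; r13 [flagged(d), bird(d) => flies(d)]. New: signed(d), flies(d).
Round 4: r7 [flies(d), signed(d), valid(d) => large(d)]; r10 [signed(d) => open(d)]. New: large(d), open(d).
large(d) first appears in round 4.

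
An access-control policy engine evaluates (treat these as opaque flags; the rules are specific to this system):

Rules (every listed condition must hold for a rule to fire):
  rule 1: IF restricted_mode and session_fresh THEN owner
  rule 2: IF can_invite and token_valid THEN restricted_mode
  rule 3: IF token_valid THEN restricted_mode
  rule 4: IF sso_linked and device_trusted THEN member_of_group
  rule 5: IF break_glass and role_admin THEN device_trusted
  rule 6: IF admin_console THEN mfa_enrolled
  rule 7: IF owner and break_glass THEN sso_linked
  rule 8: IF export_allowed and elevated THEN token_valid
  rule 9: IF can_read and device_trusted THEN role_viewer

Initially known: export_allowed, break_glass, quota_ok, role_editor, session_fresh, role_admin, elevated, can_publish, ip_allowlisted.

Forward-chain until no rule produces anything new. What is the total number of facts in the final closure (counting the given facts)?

15

Round 1 fires rule 5, rule 8, giving device_trusted, token_valid.
Round 2 fires rule 3, giving restricted_mode.
Round 3 fires rule 1, giving owner.
Round 4 fires rule 7, giving sso_linked.
Round 5 fires rule 4, giving member_of_group.
Closure: {break_glass, can_publish, device_trusted, elevated, export_allowed, ip_allowlisted, member_of_group, owner, quota_ok, restricted_mode, role_admin, role_editor, session_fresh, sso_linked, token_valid} — 15 facts.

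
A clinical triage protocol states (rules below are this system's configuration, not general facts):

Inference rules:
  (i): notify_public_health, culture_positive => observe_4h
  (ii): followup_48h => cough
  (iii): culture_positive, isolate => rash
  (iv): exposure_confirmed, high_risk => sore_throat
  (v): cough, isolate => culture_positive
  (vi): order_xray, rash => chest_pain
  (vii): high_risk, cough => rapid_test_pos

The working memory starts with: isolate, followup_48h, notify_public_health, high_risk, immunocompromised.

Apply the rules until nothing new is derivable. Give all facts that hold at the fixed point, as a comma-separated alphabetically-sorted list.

Round 1: (ii) [followup_48h => cough]. New: cough.
Round 2: (v) [cough, isolate => culture_positive]; (vii) [high_risk, cough => rapid_test_pos]. New: culture_positive, rapid_test_pos.
Round 3: (i) [notify_public_health, culture_positive => observe_4h]; (iii) [culture_positive, isolate => rash]. New: observe_4h, rash.

cough, culture_positive, followup_48h, high_risk, immunocompromised, isolate, notify_public_health, observe_4h, rapid_test_pos, rash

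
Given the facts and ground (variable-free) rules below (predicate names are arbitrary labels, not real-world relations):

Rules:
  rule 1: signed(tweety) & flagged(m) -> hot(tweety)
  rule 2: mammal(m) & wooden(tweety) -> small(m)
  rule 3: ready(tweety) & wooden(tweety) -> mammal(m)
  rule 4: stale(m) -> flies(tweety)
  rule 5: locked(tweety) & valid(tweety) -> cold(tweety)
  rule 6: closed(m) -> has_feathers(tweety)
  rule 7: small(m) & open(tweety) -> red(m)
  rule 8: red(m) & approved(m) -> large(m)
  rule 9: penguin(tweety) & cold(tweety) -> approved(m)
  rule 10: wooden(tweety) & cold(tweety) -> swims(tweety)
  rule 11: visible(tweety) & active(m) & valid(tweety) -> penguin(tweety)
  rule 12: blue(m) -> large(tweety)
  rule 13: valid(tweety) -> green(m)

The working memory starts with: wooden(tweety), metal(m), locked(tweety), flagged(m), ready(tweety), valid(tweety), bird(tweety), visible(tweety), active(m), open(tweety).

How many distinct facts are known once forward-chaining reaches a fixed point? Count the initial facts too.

Round 1: rule 3 [ready(tweety) & wooden(tweety) -> mammal(m)]; rule 5 [locked(tweety) & valid(tweety) -> cold(tweety)]; rule 11 [visible(tweety) & active(m) & valid(tweety) -> penguin(tweety)]; rule 13 [valid(tweety) -> green(m)]. New: mammal(m), cold(tweety), penguin(tweety), green(m).
Round 2: rule 2 [mammal(m) & wooden(tweety) -> small(m)]; rule 9 [penguin(tweety) & cold(tweety) -> approved(m)]; rule 10 [wooden(tweety) & cold(tweety) -> swims(tweety)]. New: small(m), approved(m), swims(tweety).
Round 3: rule 7 [small(m) & open(tweety) -> red(m)]. New: red(m).
Round 4: rule 8 [red(m) & approved(m) -> large(m)]. New: large(m).
Closure: {active(m), approved(m), bird(tweety), cold(tweety), flagged(m), green(m), large(m), locked(tweety), mammal(m), metal(m), open(tweety), penguin(tweety), ready(tweety), red(m), small(m), swims(tweety), valid(tweety), visible(tweety), wooden(tweety)} — 19 facts.

19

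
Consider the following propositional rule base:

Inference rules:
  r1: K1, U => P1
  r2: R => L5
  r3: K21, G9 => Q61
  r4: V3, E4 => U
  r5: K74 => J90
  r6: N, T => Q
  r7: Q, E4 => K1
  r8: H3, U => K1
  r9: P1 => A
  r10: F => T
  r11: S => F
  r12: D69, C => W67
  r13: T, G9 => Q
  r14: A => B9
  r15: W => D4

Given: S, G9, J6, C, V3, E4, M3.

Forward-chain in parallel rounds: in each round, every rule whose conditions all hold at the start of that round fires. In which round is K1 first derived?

4

Round 1 — r4, r11, derive U, F.
Round 2 — r10, derive T.
Round 3 — r13, derive Q.
Round 4 — r7, derive K1.
K1 first appears in round 4.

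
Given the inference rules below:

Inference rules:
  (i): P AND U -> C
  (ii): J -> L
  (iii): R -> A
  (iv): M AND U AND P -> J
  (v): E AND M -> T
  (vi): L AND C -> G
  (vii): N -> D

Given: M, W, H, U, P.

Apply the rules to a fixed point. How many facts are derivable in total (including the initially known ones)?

9

[1] (i) [P AND U -> C]; (iv) [M AND U AND P -> J]. ⇒ new: C, J.
[2] (ii) [J -> L]. ⇒ new: L.
[3] (vi) [L AND C -> G]. ⇒ new: G.
Closure: {C, G, H, J, L, M, P, U, W} — 9 facts.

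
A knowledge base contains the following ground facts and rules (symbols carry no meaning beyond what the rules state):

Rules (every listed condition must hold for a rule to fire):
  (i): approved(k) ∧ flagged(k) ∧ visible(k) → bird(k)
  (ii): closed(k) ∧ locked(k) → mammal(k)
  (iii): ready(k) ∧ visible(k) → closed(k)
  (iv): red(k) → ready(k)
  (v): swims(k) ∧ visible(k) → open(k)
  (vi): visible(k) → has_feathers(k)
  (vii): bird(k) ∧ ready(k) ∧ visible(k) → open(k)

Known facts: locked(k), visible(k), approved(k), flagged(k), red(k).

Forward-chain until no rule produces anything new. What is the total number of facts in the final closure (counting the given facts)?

[1] (i) [approved(k) ∧ flagged(k) ∧ visible(k) → bird(k)]; (iv) [red(k) → ready(k)]; (vi) [visible(k) → has_feathers(k)]. ⇒ new: bird(k), ready(k), has_feathers(k).
[2] (iii) [ready(k) ∧ visible(k) → closed(k)]; (vii) [bird(k) ∧ ready(k) ∧ visible(k) → open(k)]. ⇒ new: closed(k), open(k).
[3] (ii) [closed(k) ∧ locked(k) → mammal(k)]. ⇒ new: mammal(k).
Closure: {approved(k), bird(k), closed(k), flagged(k), has_feathers(k), locked(k), mammal(k), open(k), ready(k), red(k), visible(k)} — 11 facts.

11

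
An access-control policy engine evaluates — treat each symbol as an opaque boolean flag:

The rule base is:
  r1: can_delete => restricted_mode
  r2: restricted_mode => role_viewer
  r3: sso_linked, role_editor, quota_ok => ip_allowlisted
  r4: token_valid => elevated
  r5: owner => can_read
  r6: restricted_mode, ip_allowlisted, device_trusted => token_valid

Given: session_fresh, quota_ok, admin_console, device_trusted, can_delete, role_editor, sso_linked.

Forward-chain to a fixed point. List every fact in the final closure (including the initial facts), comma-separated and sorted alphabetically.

admin_console, can_delete, device_trusted, elevated, ip_allowlisted, quota_ok, restricted_mode, role_editor, role_viewer, session_fresh, sso_linked, token_valid

Round 1: r1 [can_delete => restricted_mode]; r3 [sso_linked, role_editor, quota_ok => ip_allowlisted]. Adds restricted_mode, ip_allowlisted.
Round 2: r2 [restricted_mode => role_viewer]; r6 [restricted_mode, ip_allowlisted, device_trusted => token_valid]. Adds role_viewer, token_valid.
Round 3: r4 [token_valid => elevated]. Adds elevated.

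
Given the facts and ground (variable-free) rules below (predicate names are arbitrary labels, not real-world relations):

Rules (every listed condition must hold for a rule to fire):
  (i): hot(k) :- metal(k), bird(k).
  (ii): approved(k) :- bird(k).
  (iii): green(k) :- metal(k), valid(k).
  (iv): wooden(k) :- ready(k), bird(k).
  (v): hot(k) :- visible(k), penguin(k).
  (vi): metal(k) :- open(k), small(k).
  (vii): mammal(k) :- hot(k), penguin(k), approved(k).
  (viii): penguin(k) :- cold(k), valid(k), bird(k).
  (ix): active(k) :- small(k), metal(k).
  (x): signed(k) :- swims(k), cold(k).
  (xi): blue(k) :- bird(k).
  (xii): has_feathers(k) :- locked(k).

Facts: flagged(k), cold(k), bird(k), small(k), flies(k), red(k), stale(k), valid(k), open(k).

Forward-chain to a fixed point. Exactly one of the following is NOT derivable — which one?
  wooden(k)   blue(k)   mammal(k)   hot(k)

Round 1 fires (ii), (vi), (viii), (xi), giving approved(k), metal(k), penguin(k), blue(k).
Round 2 fires (i), (iii), (ix), giving hot(k), green(k), active(k).
Round 3 fires (vii), giving mammal(k).
Derived: mammal(k) (round 3), hot(k) (round 2), blue(k) (round 1). wooden(k) never appears in any round.

wooden(k)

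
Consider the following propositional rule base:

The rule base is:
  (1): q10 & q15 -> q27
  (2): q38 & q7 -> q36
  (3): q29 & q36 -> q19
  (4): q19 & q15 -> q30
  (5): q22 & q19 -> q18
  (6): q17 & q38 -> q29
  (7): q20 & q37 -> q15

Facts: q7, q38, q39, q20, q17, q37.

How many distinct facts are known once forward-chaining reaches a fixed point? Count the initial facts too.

11

Round 1: (2) [q38 & q7 -> q36]; (6) [q17 & q38 -> q29]; (7) [q20 & q37 -> q15]. New: q36, q29, q15.
Round 2: (3) [q29 & q36 -> q19]. New: q19.
Round 3: (4) [q19 & q15 -> q30]. New: q30.
Closure: {q15, q17, q19, q20, q29, q30, q36, q37, q38, q39, q7} — 11 facts.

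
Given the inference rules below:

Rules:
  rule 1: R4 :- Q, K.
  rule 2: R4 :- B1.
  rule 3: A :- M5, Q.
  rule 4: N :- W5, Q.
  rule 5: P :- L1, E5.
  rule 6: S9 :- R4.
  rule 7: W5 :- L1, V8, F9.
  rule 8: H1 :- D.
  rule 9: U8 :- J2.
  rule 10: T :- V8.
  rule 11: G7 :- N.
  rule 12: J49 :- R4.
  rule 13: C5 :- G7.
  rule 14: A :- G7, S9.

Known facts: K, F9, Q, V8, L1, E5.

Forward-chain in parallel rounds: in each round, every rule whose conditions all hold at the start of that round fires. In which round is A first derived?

4

[1] rule 1 [R4 :- Q, K.]; rule 5 [P :- L1, E5.]; rule 7 [W5 :- L1, V8, F9.]; rule 10 [T :- V8.]. ⇒ new: R4, P, W5, T.
[2] rule 4 [N :- W5, Q.]; rule 6 [S9 :- R4.]; rule 12 [J49 :- R4.]. ⇒ new: N, S9, J49.
[3] rule 11 [G7 :- N.]. ⇒ new: G7.
[4] rule 13 [C5 :- G7.]; rule 14 [A :- G7, S9.]. ⇒ new: C5, A.
A first appears in round 4.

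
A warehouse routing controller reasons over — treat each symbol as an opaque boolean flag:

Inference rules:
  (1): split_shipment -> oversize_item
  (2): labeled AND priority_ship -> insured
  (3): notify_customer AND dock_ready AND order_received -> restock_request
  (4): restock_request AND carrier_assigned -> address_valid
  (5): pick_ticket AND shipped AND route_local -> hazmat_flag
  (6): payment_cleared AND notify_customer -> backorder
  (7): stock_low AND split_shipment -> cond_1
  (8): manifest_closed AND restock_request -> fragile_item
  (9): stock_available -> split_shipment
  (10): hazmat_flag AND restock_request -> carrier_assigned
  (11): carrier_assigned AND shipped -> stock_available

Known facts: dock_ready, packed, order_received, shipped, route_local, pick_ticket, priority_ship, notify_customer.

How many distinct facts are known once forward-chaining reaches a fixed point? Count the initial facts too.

Round 1: (3) [notify_customer AND dock_ready AND order_received -> restock_request]; (5) [pick_ticket AND shipped AND route_local -> hazmat_flag]. New: restock_request, hazmat_flag.
Round 2: (10) [hazmat_flag AND restock_request -> carrier_assigned]. New: carrier_assigned.
Round 3: (4) [restock_request AND carrier_assigned -> address_valid]; (11) [carrier_assigned AND shipped -> stock_available]. New: address_valid, stock_available.
Round 4: (9) [stock_available -> split_shipment]. New: split_shipment.
Round 5: (1) [split_shipment -> oversize_item]. New: oversize_item.
Closure: {address_valid, carrier_assigned, dock_ready, hazmat_flag, notify_customer, order_received, oversize_item, packed, pick_ticket, priority_ship, restock_request, route_local, shipped, split_shipment, stock_available} — 15 facts.

15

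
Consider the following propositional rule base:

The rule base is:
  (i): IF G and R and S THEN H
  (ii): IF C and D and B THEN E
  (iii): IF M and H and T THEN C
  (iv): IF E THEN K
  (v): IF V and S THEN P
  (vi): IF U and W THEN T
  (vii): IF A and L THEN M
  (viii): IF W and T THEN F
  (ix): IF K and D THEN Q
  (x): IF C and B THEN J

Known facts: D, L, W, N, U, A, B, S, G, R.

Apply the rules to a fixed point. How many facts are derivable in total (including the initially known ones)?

Round 1 — (i), (vi), (vii), derive H, T, M.
Round 2 — (iii), (viii), derive C, F.
Round 3 — (ii), (x), derive E, J.
Round 4 — (iv), derive K.
Round 5 — (ix), derive Q.
Closure: {A, B, C, D, E, F, G, H, J, K, L, M, N, Q, R, S, T, U, W} — 19 facts.

19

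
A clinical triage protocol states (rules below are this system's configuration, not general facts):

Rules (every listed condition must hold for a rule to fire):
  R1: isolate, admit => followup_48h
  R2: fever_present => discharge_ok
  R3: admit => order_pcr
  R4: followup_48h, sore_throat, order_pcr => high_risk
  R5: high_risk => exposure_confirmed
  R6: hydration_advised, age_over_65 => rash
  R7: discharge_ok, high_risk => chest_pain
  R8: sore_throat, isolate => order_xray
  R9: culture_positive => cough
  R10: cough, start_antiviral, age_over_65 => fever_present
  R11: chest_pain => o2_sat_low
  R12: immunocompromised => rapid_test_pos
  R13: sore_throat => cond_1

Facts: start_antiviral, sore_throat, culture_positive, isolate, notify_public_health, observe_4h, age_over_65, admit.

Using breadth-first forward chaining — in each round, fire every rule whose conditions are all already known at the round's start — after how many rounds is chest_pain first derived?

Round 1: R1 [isolate, admit => followup_48h]; R3 [admit => order_pcr]; R8 [sore_throat, isolate => order_xray]; R9 [culture_positive => cough]; R13 [sore_throat => cond_1]. Adds followup_48h, order_pcr, order_xray, cough, cond_1.
Round 2: R4 [followup_48h, sore_throat, order_pcr => high_risk]; R10 [cough, start_antiviral, age_over_65 => fever_present]. Adds high_risk, fever_present.
Round 3: R2 [fever_present => discharge_ok]; R5 [high_risk => exposure_confirmed]. Adds discharge_ok, exposure_confirmed.
Round 4: R7 [discharge_ok, high_risk => chest_pain]. Adds chest_pain.
chest_pain first appears in round 4.

4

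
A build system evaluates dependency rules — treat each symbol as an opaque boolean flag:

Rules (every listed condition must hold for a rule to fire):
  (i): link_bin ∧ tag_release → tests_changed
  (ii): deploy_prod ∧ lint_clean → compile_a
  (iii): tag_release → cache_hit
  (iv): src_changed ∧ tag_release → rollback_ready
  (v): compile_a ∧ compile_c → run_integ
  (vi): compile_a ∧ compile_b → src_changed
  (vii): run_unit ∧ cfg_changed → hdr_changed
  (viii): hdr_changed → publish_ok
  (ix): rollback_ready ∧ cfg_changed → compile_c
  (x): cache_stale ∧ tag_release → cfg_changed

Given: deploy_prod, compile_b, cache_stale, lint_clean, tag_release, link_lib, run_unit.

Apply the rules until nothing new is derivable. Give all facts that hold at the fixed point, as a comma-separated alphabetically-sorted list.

cache_hit, cache_stale, cfg_changed, compile_a, compile_b, compile_c, deploy_prod, hdr_changed, link_lib, lint_clean, publish_ok, rollback_ready, run_integ, run_unit, src_changed, tag_release

Round 1 — (ii), (iii), (x), derive compile_a, cache_hit, cfg_changed.
Round 2 — (vi), (vii), derive src_changed, hdr_changed.
Round 3 — (iv), (viii), derive rollback_ready, publish_ok.
Round 4 — (ix), derive compile_c.
Round 5 — (v), derive run_integ.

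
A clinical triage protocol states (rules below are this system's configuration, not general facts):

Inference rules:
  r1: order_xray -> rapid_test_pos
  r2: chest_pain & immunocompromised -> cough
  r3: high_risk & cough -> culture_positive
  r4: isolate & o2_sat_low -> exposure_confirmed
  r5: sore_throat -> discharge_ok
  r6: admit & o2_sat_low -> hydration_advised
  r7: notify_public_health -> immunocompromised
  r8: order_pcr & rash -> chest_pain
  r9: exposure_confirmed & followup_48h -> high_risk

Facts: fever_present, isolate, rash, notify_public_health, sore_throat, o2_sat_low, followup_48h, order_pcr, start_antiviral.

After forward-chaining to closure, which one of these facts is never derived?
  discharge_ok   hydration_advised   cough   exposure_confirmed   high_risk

hydration_advised

Round 1: r4 [isolate & o2_sat_low -> exposure_confirmed]; r5 [sore_throat -> discharge_ok]; r7 [notify_public_health -> immunocompromised]; r8 [order_pcr & rash -> chest_pain]. New: exposure_confirmed, discharge_ok, immunocompromised, chest_pain.
Round 2: r2 [chest_pain & immunocompromised -> cough]; r9 [exposure_confirmed & followup_48h -> high_risk]. New: cough, high_risk.
Round 3: r3 [high_risk & cough -> culture_positive]. New: culture_positive.
Derived: high_risk (round 2), exposure_confirmed (round 1), cough (round 2), discharge_ok (round 1). hydration_advised never appears in any round.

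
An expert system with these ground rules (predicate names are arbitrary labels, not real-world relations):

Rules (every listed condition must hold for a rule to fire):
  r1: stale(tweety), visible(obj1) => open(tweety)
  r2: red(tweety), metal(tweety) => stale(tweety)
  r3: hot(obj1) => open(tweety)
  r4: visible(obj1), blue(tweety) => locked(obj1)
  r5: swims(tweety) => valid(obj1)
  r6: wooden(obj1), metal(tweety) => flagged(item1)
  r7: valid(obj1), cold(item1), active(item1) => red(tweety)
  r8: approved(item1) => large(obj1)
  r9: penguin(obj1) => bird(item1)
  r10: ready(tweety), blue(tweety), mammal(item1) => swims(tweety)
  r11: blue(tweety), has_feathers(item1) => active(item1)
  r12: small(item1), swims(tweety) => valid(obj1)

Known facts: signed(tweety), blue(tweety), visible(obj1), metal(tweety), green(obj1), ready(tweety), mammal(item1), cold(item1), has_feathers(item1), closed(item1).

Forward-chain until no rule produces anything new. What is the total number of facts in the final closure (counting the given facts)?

Round 1 — r4, r10, r11, derive locked(obj1), swims(tweety), active(item1).
Round 2 — r5, derive valid(obj1).
Round 3 — r7, derive red(tweety).
Round 4 — r2, derive stale(tweety).
Round 5 — r1, derive open(tweety).
Closure: {active(item1), blue(tweety), closed(item1), cold(item1), green(obj1), has_feathers(item1), locked(obj1), mammal(item1), metal(tweety), open(tweety), ready(tweety), red(tweety), signed(tweety), stale(tweety), swims(tweety), valid(obj1), visible(obj1)} — 17 facts.

17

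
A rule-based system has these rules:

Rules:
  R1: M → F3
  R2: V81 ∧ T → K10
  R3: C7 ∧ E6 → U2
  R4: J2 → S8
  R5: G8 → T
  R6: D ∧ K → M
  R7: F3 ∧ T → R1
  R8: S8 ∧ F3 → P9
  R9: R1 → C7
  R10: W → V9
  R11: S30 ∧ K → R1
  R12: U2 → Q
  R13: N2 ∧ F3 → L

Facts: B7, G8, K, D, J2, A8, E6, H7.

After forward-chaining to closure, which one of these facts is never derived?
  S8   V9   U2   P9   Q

V9

Round 1: R4 [J2 → S8]; R5 [G8 → T]; R6 [D ∧ K → M]. Adds S8, T, M.
Round 2: R1 [M → F3]. Adds F3.
Round 3: R7 [F3 ∧ T → R1]; R8 [S8 ∧ F3 → P9]. Adds R1, P9.
Round 4: R9 [R1 → C7]. Adds C7.
Round 5: R3 [C7 ∧ E6 → U2]. Adds U2.
Round 6: R12 [U2 → Q]. Adds Q.
Derived: P9 (round 3), Q (round 6), S8 (round 1), U2 (round 5). V9 never appears in any round.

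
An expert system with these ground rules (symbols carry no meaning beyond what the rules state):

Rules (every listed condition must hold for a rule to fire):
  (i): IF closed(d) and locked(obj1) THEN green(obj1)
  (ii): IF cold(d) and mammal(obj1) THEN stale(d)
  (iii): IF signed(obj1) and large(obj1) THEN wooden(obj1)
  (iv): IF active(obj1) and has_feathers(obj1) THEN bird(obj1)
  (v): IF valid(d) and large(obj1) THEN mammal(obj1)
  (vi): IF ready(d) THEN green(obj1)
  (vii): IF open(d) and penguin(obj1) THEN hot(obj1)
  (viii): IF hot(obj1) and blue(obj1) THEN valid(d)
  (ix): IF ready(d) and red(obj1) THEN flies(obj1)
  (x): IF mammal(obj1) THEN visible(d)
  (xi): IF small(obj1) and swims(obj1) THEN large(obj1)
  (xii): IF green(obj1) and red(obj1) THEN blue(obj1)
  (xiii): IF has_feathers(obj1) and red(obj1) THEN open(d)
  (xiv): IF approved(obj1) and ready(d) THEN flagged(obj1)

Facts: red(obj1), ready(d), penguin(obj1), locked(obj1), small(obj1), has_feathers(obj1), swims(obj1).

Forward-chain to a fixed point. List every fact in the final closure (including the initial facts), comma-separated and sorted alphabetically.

Round 1: (vi) [IF ready(d) THEN green(obj1)]; (ix) [IF ready(d) and red(obj1) THEN flies(obj1)]; (xi) [IF small(obj1) and swims(obj1) THEN large(obj1)]; (xiii) [IF has_feathers(obj1) and red(obj1) THEN open(d)]. Adds green(obj1), flies(obj1), large(obj1), open(d).
Round 2: (vii) [IF open(d) and penguin(obj1) THEN hot(obj1)]; (xii) [IF green(obj1) and red(obj1) THEN blue(obj1)]. Adds hot(obj1), blue(obj1).
Round 3: (viii) [IF hot(obj1) and blue(obj1) THEN valid(d)]. Adds valid(d).
Round 4: (v) [IF valid(d) and large(obj1) THEN mammal(obj1)]. Adds mammal(obj1).
Round 5: (x) [IF mammal(obj1) THEN visible(d)]. Adds visible(d).

blue(obj1), flies(obj1), green(obj1), has_feathers(obj1), hot(obj1), large(obj1), locked(obj1), mammal(obj1), open(d), penguin(obj1), ready(d), red(obj1), small(obj1), swims(obj1), valid(d), visible(d)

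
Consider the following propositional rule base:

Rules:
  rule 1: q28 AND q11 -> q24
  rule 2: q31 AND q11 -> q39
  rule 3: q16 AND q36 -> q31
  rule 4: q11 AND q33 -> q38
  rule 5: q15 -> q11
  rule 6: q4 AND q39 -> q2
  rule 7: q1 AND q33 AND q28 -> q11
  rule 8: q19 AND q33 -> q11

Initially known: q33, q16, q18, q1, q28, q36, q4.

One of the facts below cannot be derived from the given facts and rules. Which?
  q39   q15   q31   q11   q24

Round 1: rule 3 [q16 AND q36 -> q31]; rule 7 [q1 AND q33 AND q28 -> q11]. Adds q31, q11.
Round 2: rule 1 [q28 AND q11 -> q24]; rule 2 [q31 AND q11 -> q39]; rule 4 [q11 AND q33 -> q38]. Adds q24, q39, q38.
Round 3: rule 6 [q4 AND q39 -> q2]. Adds q2.
Derived: q39 (round 2), q31 (round 1), q24 (round 2), q11 (round 1). q15 never appears in any round.

q15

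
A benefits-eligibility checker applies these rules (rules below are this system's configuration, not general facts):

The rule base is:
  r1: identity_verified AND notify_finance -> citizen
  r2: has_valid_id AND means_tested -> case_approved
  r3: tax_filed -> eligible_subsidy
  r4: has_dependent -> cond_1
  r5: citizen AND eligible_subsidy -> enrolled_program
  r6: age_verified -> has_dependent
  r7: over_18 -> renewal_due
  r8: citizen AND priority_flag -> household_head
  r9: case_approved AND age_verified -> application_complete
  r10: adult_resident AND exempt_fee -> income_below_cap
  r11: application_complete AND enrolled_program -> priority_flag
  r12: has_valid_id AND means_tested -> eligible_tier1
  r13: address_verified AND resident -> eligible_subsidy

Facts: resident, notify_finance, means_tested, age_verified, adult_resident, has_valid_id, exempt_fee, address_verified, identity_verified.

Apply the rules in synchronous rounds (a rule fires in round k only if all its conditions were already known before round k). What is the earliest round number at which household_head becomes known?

4

[1] r1 [identity_verified AND notify_finance -> citizen]; r2 [has_valid_id AND means_tested -> case_approved]; r6 [age_verified -> has_dependent]; r10 [adult_resident AND exempt_fee -> income_below_cap]; r12 [has_valid_id AND means_tested -> eligible_tier1]; r13 [address_verified AND resident -> eligible_subsidy]. ⇒ new: citizen, case_approved, has_dependent, income_below_cap, eligible_tier1, eligible_subsidy.
[2] r4 [has_dependent -> cond_1]; r5 [citizen AND eligible_subsidy -> enrolled_program]; r9 [case_approved AND age_verified -> application_complete]. ⇒ new: cond_1, enrolled_program, application_complete.
[3] r11 [application_complete AND enrolled_program -> priority_flag]. ⇒ new: priority_flag.
[4] r8 [citizen AND priority_flag -> household_head]. ⇒ new: household_head.
household_head first appears in round 4.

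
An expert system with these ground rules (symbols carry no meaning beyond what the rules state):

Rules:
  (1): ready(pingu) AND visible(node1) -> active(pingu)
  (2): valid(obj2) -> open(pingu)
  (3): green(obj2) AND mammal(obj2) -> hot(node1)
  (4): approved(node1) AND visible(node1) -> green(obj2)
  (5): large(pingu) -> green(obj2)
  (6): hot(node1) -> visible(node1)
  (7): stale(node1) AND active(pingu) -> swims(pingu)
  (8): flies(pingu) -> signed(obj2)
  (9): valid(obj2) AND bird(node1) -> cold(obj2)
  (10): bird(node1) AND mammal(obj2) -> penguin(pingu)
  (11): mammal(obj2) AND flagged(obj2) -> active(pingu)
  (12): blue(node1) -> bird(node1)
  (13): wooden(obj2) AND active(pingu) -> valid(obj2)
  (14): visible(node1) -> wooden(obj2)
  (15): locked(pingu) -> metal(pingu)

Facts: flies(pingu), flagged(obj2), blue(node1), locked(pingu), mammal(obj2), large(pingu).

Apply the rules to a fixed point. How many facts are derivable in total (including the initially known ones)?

18

[1] (5) [large(pingu) -> green(obj2)]; (8) [flies(pingu) -> signed(obj2)]; (11) [mammal(obj2) AND flagged(obj2) -> active(pingu)]; (12) [blue(node1) -> bird(node1)]; (15) [locked(pingu) -> metal(pingu)]. ⇒ new: green(obj2), signed(obj2), active(pingu), bird(node1), metal(pingu).
[2] (3) [green(obj2) AND mammal(obj2) -> hot(node1)]; (10) [bird(node1) AND mammal(obj2) -> penguin(pingu)]. ⇒ new: hot(node1), penguin(pingu).
[3] (6) [hot(node1) -> visible(node1)]. ⇒ new: visible(node1).
[4] (14) [visible(node1) -> wooden(obj2)]. ⇒ new: wooden(obj2).
[5] (13) [wooden(obj2) AND active(pingu) -> valid(obj2)]. ⇒ new: valid(obj2).
[6] (2) [valid(obj2) -> open(pingu)]; (9) [valid(obj2) AND bird(node1) -> cold(obj2)]. ⇒ new: open(pingu), cold(obj2).
Closure: {active(pingu), bird(node1), blue(node1), cold(obj2), flagged(obj2), flies(pingu), green(obj2), hot(node1), large(pingu), locked(pingu), mammal(obj2), metal(pingu), open(pingu), penguin(pingu), signed(obj2), valid(obj2), visible(node1), wooden(obj2)} — 18 facts.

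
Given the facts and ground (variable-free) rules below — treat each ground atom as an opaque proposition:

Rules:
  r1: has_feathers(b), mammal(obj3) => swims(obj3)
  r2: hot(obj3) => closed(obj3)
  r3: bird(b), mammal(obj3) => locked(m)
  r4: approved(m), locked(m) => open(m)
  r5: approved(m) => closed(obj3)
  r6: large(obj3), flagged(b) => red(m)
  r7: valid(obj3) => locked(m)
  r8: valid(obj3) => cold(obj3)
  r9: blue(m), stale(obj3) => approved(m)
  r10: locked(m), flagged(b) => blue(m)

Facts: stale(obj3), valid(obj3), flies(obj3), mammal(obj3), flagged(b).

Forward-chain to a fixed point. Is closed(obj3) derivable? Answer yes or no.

yes

[1] r7 [valid(obj3) => locked(m)]; r8 [valid(obj3) => cold(obj3)]. ⇒ new: locked(m), cold(obj3).
[2] r10 [locked(m), flagged(b) => blue(m)]. ⇒ new: blue(m).
[3] r9 [blue(m), stale(obj3) => approved(m)]. ⇒ new: approved(m).
[4] r4 [approved(m), locked(m) => open(m)]; r5 [approved(m) => closed(obj3)]. ⇒ new: open(m), closed(obj3).
closed(obj3) appears in round 4, so it is derivable.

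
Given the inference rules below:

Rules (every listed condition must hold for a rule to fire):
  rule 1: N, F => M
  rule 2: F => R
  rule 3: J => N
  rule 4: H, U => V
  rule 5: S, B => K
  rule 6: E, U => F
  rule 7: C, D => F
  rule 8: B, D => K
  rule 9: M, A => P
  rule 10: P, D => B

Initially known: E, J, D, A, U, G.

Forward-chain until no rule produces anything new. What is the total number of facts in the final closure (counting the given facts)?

13

Round 1 — rule 3, rule 6, derive N, F.
Round 2 — rule 1, rule 2, derive M, R.
Round 3 — rule 9, derive P.
Round 4 — rule 10, derive B.
Round 5 — rule 8, derive K.
Closure: {A, B, D, E, F, G, J, K, M, N, P, R, U} — 13 facts.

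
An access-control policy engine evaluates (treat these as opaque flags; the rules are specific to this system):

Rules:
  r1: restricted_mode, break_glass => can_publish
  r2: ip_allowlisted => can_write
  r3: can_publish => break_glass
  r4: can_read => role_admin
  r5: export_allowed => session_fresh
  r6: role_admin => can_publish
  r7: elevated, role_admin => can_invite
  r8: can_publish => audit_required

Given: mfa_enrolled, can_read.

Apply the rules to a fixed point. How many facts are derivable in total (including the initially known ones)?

6

[1] r4 [can_read => role_admin]. ⇒ new: role_admin.
[2] r6 [role_admin => can_publish]. ⇒ new: can_publish.
[3] r3 [can_publish => break_glass]; r8 [can_publish => audit_required]. ⇒ new: break_glass, audit_required.
Closure: {audit_required, break_glass, can_publish, can_read, mfa_enrolled, role_admin} — 6 facts.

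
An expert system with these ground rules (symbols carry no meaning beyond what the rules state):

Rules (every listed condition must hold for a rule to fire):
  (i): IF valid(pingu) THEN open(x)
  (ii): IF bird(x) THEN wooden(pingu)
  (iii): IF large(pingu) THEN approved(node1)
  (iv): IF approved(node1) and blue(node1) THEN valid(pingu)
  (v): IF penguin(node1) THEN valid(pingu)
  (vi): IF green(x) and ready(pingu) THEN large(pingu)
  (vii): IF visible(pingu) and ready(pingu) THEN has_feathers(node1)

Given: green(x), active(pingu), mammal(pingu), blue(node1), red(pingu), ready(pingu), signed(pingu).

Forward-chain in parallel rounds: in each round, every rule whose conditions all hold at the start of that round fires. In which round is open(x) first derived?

Round 1 fires (vi), giving large(pingu).
Round 2 fires (iii), giving approved(node1).
Round 3 fires (iv), giving valid(pingu).
Round 4 fires (i), giving open(x).
open(x) first appears in round 4.

4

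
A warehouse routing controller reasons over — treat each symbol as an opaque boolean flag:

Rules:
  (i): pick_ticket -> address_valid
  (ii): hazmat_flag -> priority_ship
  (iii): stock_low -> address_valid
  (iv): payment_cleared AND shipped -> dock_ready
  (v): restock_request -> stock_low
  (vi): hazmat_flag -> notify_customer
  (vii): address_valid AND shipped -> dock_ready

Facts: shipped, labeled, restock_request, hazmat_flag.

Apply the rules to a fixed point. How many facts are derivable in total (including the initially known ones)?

9

Round 1: (ii) [hazmat_flag -> priority_ship]; (v) [restock_request -> stock_low]; (vi) [hazmat_flag -> notify_customer]. New: priority_ship, stock_low, notify_customer.
Round 2: (iii) [stock_low -> address_valid]. New: address_valid.
Round 3: (vii) [address_valid AND shipped -> dock_ready]. New: dock_ready.
Closure: {address_valid, dock_ready, hazmat_flag, labeled, notify_customer, priority_ship, restock_request, shipped, stock_low} — 9 facts.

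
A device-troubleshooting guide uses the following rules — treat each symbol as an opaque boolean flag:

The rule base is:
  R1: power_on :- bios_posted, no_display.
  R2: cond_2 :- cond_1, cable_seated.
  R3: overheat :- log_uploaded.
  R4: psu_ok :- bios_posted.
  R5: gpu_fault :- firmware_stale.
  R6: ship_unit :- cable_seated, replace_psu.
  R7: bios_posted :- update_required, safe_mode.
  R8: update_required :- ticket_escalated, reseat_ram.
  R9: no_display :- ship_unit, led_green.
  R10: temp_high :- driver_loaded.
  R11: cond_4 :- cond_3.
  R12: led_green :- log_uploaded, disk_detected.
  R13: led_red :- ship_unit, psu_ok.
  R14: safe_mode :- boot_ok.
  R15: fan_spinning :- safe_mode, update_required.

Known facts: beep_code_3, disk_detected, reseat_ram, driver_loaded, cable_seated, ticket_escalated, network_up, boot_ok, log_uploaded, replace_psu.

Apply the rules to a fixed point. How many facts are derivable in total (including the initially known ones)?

22

[1] R3 [overheat :- log_uploaded.]; R6 [ship_unit :- cable_seated, replace_psu.]; R8 [update_required :- ticket_escalated, reseat_ram.]; R10 [temp_high :- driver_loaded.]; R12 [led_green :- log_uploaded, disk_detected.]; R14 [safe_mode :- boot_ok.]. ⇒ new: overheat, ship_unit, update_required, temp_high, led_green, safe_mode.
[2] R7 [bios_posted :- update_required, safe_mode.]; R9 [no_display :- ship_unit, led_green.]; R15 [fan_spinning :- safe_mode, update_required.]. ⇒ new: bios_posted, no_display, fan_spinning.
[3] R1 [power_on :- bios_posted, no_display.]; R4 [psu_ok :- bios_posted.]. ⇒ new: power_on, psu_ok.
[4] R13 [led_red :- ship_unit, psu_ok.]. ⇒ new: led_red.
Closure: {beep_code_3, bios_posted, boot_ok, cable_seated, disk_detected, driver_loaded, fan_spinning, led_green, led_red, log_uploaded, network_up, no_display, overheat, power_on, psu_ok, replace_psu, reseat_ram, safe_mode, ship_unit, temp_high, ticket_escalated, update_required} — 22 facts.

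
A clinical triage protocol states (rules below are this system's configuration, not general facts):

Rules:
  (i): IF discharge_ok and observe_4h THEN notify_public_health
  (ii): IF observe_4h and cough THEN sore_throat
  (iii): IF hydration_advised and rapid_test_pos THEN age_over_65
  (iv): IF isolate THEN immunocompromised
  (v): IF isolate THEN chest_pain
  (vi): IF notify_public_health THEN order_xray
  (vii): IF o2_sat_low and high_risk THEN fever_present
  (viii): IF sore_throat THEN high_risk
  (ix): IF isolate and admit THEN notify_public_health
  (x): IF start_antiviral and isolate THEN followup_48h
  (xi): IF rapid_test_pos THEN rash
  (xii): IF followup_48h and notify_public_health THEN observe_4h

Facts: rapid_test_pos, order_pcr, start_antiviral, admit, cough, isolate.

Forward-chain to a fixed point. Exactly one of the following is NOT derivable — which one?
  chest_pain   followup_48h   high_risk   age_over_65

age_over_65

[1] (iv) [IF isolate THEN immunocompromised]; (v) [IF isolate THEN chest_pain]; (ix) [IF isolate and admit THEN notify_public_health]; (x) [IF start_antiviral and isolate THEN followup_48h]; (xi) [IF rapid_test_pos THEN rash]. ⇒ new: immunocompromised, chest_pain, notify_public_health, followup_48h, rash.
[2] (vi) [IF notify_public_health THEN order_xray]; (xii) [IF followup_48h and notify_public_health THEN observe_4h]. ⇒ new: order_xray, observe_4h.
[3] (ii) [IF observe_4h and cough THEN sore_throat]. ⇒ new: sore_throat.
[4] (viii) [IF sore_throat THEN high_risk]. ⇒ new: high_risk.
Derived: high_risk (round 4), chest_pain (round 1), followup_48h (round 1). age_over_65 never appears in any round.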